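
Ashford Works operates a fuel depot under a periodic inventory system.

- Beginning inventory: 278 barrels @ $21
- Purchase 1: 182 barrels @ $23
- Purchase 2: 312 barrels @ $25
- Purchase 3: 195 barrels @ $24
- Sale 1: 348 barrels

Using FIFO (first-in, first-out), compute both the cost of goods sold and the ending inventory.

Sale 1 (348) [FIFO — oldest first]: 278 @ $21 + 70 @ $23 = $7,448
Ending inventory: 112 @ $23 + 312 @ $25 + 195 @ $24 = $15,056

COGS = $7,448; ending inventory = $15,056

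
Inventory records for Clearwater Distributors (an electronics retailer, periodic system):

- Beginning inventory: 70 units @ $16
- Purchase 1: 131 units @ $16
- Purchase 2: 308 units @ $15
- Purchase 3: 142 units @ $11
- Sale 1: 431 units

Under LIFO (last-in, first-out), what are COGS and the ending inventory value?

COGS = $5,897; ending inventory = $3,501

Sale 1 (431) [LIFO — newest first]: 142 @ $11 + 289 @ $15 = $5,897
Ending inventory: 70 @ $16 + 131 @ $16 + 19 @ $15 = $3,501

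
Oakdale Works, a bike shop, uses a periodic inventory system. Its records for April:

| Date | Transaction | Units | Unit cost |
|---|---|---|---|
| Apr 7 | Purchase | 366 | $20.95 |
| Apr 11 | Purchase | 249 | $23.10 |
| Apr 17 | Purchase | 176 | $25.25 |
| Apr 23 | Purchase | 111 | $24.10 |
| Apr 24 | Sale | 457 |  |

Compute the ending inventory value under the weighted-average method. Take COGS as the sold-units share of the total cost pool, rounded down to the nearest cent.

Ending inventory = $10,132.73

Apr 24, sell 457: 457/902 × $20,538.70 → $10,405.97
Ending inventory (cost pool remaining) = $10,132.73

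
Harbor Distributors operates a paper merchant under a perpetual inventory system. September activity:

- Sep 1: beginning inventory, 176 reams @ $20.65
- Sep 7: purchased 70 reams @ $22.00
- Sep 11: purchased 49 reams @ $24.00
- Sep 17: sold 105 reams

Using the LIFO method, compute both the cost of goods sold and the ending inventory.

Sep 17, 105 sold [LIFO — newest first]: 49 @ $24.00 + 56 @ $22.00 = $2,408.00
Ending inventory: 176 @ $20.65 + 14 @ $22.00 = $3,942.40

COGS = $2,408.00; ending inventory = $3,942.40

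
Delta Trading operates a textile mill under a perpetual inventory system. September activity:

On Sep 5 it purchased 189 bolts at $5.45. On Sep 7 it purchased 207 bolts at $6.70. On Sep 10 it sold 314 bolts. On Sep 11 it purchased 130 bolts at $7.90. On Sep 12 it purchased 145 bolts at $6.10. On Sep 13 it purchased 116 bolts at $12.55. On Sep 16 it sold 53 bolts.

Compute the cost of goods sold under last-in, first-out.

COGS = $2,635.20

Sep 10, 314 sold [LIFO — newest first]: 207 @ $6.70 + 107 @ $5.45 = $1,970.05
Sep 16, 53 sold [LIFO — newest first]: 53 @ $12.55 = $665.15
Total COGS = $1,970.05 + $665.15 = $2,635.20
Ending inventory: 82 @ $5.45 + 130 @ $7.90 + 145 @ $6.10 + 63 @ $12.55 = $3,149.05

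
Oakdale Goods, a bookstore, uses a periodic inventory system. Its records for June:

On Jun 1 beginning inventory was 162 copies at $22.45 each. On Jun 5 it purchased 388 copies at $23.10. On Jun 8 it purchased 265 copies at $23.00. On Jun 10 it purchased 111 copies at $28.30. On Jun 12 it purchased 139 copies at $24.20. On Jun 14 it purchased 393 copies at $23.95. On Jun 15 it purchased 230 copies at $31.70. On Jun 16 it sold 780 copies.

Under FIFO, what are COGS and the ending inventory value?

COGS = $17,889.70; ending inventory = $24,013.45

Jun 16, 780 sold [FIFO — oldest first]: 162 @ $22.45 + 388 @ $23.10 + 230 @ $23.00 = $17,889.70
Ending inventory: 35 @ $23.00 + 111 @ $28.30 + 139 @ $24.20 + 393 @ $23.95 + 230 @ $31.70 = $24,013.45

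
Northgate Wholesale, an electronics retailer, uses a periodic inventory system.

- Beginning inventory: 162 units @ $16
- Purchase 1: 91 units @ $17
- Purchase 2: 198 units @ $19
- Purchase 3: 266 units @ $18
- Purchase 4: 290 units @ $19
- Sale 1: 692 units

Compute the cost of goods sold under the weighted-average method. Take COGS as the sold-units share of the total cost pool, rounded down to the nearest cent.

Sale 1, sell 692: 692/1007 × $18,199.00 → $12,506.16
Ending inventory (cost pool remaining) = $5,692.84
Check: goods available $18,199.00 = COGS $12,506.16 + ending $5,692.84

COGS = $12,506.16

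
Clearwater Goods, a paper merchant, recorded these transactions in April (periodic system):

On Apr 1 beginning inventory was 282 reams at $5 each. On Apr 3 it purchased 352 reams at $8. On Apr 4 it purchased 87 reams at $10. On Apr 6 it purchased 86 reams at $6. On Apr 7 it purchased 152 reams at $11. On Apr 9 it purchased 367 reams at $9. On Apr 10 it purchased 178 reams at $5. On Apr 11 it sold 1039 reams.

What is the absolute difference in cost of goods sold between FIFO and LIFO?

$599

FIFO COGS: 282 @ $5 + 352 @ $8 + 87 @ $10 + 86 @ $6 + 152 @ $11 + 80 @ $9 = $8,004
LIFO COGS: 178 @ $5 + 367 @ $9 + 152 @ $11 + 86 @ $6 + 87 @ $10 + 169 @ $8 = $8,603
Difference = |$8,004 − $8,603| = $599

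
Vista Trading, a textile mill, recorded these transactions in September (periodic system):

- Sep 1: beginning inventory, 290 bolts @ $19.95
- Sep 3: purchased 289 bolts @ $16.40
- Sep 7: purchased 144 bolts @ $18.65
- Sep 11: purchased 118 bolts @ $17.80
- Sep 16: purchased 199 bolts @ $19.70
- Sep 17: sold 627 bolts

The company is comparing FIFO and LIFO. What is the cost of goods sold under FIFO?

FIFO COGS: 290 @ $19.95 + 289 @ $16.40 + 48 @ $18.65 = $11,420.30
LIFO COGS: 199 @ $19.70 + 118 @ $17.80 + 144 @ $18.65 + 166 @ $16.40 = $11,428.70

COGS = $11,420.30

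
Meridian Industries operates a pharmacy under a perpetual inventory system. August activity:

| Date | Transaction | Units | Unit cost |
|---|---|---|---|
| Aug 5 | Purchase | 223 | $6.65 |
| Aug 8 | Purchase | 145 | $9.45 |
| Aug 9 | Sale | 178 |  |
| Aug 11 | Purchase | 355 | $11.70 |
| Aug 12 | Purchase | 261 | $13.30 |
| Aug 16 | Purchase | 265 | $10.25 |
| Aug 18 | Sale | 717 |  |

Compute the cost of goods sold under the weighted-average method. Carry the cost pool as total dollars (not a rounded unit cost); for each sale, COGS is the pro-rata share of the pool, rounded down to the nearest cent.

COGS = $9,289.28

After Aug 5: 223 on hand, pool $1,482.95 (≈ $6.6500 each)
After Aug 8: 368 on hand, pool $2,853.20 (≈ $7.7533 each)
Aug 9, sell 178: 178/368 × $2,853.20 → $1,380.08
After Aug 11: 545 on hand, pool $5,626.62 (≈ $10.3241 each)
After Aug 12: 806 on hand, pool $9,097.92 (≈ $11.2877 each)
After Aug 16: 1071 on hand, pool $11,814.17 (≈ $11.0310 each)
Aug 18, sell 717: 717/1071 × $11,814.17 → $7,909.20
Total COGS = $1,380.08 + $7,909.20 = $9,289.28
Ending inventory (cost pool remaining) = $3,904.97
Check: goods available $13,194.25 = COGS $9,289.28 + ending $3,904.97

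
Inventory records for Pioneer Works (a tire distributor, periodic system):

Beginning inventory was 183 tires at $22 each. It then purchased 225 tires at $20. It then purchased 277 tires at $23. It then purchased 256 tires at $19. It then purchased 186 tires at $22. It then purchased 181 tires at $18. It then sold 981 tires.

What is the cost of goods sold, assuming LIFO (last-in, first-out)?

COGS = $20,205

Sale 1 (981) [LIFO — newest first]: 181 @ $18 + 186 @ $22 + 256 @ $19 + 277 @ $23 + 81 @ $20 = $20,205
Ending inventory: 183 @ $22 + 144 @ $20 = $6,906
Check: goods available $27,111 = COGS $20,205 + ending $6,906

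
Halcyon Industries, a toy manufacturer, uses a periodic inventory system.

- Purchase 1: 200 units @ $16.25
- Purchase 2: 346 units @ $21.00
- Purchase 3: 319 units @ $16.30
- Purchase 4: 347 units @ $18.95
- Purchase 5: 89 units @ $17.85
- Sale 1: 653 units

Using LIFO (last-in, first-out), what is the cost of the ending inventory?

Ending inventory = $12,178.60

Sale 1 (653) [LIFO — newest first]: 89 @ $17.85 + 347 @ $18.95 + 217 @ $16.30 = $11,701.40
Ending inventory: 200 @ $16.25 + 346 @ $21.00 + 102 @ $16.30 = $12,178.60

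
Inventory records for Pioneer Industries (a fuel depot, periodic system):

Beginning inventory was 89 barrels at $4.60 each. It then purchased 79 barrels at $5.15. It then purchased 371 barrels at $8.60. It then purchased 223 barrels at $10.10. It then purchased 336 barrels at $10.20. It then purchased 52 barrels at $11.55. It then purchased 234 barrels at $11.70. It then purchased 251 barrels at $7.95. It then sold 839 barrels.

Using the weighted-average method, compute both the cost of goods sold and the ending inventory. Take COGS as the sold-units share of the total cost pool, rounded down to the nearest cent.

COGS = $7,707.61; ending inventory = $7,312.59

Sale 1, sell 839: 839/1635 × $15,020.20 → $7,707.61
Ending inventory (cost pool remaining) = $7,312.59
Check: goods available $15,020.20 = COGS $7,707.61 + ending $7,312.59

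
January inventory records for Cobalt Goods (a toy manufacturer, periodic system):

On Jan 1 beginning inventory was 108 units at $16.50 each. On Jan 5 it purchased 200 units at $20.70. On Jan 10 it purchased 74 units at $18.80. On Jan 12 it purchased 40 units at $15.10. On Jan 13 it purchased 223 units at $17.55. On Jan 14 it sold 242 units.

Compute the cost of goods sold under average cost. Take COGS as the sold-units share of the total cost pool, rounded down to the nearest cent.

Jan 14, sell 242: 242/645 × $11,830.85 → $4,438.86
Ending inventory (cost pool remaining) = $7,391.99

COGS = $4,438.86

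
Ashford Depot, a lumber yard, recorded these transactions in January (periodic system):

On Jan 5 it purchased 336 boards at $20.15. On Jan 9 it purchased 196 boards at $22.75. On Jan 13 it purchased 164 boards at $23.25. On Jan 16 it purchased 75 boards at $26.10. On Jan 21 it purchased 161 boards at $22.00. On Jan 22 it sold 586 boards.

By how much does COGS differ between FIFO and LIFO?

$1,059.10

FIFO COGS: 336 @ $20.15 + 196 @ $22.75 + 54 @ $23.25 = $12,484.90
LIFO COGS: 161 @ $22.00 + 75 @ $26.10 + 164 @ $23.25 + 186 @ $22.75 = $13,544.00
Difference = |$12,484.90 − $13,544.00| = $1,059.10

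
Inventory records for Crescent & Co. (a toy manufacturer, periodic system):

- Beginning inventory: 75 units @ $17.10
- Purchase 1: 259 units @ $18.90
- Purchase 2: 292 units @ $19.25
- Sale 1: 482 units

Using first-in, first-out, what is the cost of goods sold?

COGS = $9,026.60

Sale 1 (482) [FIFO — oldest first]: 75 @ $17.10 + 259 @ $18.90 + 148 @ $19.25 = $9,026.60
Ending inventory: 144 @ $19.25 = $2,772.00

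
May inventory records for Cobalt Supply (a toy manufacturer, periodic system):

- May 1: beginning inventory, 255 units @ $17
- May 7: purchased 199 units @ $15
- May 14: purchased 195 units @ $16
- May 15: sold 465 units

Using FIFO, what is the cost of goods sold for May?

COGS = $7,496

May 15, 465 sold [FIFO — oldest first]: 255 @ $17 + 199 @ $15 + 11 @ $16 = $7,496
Ending inventory: 184 @ $16 = $2,944
Check: goods available $10,440 = COGS $7,496 + ending $2,944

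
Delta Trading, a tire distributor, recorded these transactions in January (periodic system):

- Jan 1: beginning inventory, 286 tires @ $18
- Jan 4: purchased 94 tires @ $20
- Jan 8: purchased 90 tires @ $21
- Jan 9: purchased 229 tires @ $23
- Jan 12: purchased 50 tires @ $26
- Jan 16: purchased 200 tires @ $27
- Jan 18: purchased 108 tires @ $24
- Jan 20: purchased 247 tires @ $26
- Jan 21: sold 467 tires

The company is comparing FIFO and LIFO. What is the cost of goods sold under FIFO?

FIFO COGS: 286 @ $18 + 94 @ $20 + 87 @ $21 = $8,855
LIFO COGS: 247 @ $26 + 108 @ $24 + 112 @ $27 = $12,038

COGS = $8,855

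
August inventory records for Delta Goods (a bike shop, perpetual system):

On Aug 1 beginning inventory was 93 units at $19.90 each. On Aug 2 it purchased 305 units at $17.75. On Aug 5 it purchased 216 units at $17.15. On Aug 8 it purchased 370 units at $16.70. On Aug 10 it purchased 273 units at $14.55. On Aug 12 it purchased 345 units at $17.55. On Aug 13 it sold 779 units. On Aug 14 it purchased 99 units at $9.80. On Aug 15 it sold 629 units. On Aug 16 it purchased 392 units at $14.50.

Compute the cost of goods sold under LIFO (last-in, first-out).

COGS = $22,744.25

Aug 13, 779 sold [LIFO — newest first]: 345 @ $17.55 + 273 @ $14.55 + 161 @ $16.70 = $12,715.60
Aug 15, 629 sold [LIFO — newest first]: 99 @ $9.80 + 209 @ $16.70 + 216 @ $17.15 + 105 @ $17.75 = $10,028.65
Total COGS = $12,715.60 + $10,028.65 = $22,744.25
Ending inventory: 93 @ $19.90 + 200 @ $17.75 + 392 @ $14.50 = $11,084.70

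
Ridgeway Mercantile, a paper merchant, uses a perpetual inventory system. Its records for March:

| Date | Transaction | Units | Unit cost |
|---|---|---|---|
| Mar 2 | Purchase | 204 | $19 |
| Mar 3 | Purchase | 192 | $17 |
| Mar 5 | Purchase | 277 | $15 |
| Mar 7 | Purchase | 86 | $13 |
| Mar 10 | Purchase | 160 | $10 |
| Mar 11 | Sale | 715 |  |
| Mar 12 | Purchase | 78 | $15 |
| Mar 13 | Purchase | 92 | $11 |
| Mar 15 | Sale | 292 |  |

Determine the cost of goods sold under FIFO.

COGS = $15,293

Mar 11, 715 sold [FIFO — oldest first]: 204 @ $19 + 192 @ $17 + 277 @ $15 + 42 @ $13 = $11,841
Mar 15, 292 sold [FIFO — oldest first]: 44 @ $13 + 160 @ $10 + 78 @ $15 + 10 @ $11 = $3,452
Total COGS = $11,841 + $3,452 = $15,293
Ending inventory: 82 @ $11 = $902
Check: goods available $16,195 = COGS $15,293 + ending $902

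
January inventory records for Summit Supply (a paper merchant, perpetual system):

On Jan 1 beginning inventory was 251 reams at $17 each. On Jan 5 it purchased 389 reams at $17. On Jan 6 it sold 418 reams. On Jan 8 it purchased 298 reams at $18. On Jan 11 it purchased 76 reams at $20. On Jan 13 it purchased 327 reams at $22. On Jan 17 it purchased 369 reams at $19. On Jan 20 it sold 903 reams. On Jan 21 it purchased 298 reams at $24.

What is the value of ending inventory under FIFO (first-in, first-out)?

Ending inventory = $14,603

Jan 6, 418 sold [FIFO — oldest first]: 251 @ $17 + 167 @ $17 = $7,106
Jan 20, 903 sold [FIFO — oldest first]: 222 @ $17 + 298 @ $18 + 76 @ $20 + 307 @ $22 = $17,412
Total COGS = $7,106 + $17,412 = $24,518
Ending inventory: 20 @ $22 + 369 @ $19 + 298 @ $24 = $14,603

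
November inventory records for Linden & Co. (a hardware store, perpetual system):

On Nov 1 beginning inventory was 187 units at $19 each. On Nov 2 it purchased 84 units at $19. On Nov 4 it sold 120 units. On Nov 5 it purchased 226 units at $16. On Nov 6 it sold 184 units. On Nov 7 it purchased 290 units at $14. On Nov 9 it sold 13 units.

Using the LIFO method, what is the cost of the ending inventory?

Nov 4, 120 sold [LIFO — newest first]: 84 @ $19 + 36 @ $19 = $2,280
Nov 6, 184 sold [LIFO — newest first]: 184 @ $16 = $2,944
Nov 9, 13 sold [LIFO — newest first]: 13 @ $14 = $182
Total COGS = $2,280 + $2,944 + $182 = $5,406
Ending inventory: 151 @ $19 + 42 @ $16 + 277 @ $14 = $7,419
Check: goods available $12,825 = COGS $5,406 + ending $7,419

Ending inventory = $7,419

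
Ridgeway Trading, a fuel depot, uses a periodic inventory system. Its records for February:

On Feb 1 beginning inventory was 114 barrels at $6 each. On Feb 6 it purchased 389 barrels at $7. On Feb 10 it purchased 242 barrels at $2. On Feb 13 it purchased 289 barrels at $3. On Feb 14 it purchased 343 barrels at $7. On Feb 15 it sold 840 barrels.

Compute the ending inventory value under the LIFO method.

Ending inventory = $3,475

Feb 15, 840 sold [LIFO — newest first]: 343 @ $7 + 289 @ $3 + 208 @ $2 = $3,684
Ending inventory: 114 @ $6 + 389 @ $7 + 34 @ $2 = $3,475
Check: goods available $7,159 = COGS $3,684 + ending $3,475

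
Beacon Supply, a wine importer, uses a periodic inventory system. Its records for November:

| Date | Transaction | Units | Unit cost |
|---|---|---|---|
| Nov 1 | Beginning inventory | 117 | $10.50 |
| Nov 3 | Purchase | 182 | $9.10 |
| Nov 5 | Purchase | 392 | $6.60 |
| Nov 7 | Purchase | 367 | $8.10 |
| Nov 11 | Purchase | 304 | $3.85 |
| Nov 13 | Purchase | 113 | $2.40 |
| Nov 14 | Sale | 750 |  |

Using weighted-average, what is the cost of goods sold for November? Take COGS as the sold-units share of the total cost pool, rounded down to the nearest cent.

Nov 14, sell 750: 750/1475 × $9,886.20 → $5,026.88
Ending inventory (cost pool remaining) = $4,859.32
Check: goods available $9,886.20 = COGS $5,026.88 + ending $4,859.32

COGS = $5,026.88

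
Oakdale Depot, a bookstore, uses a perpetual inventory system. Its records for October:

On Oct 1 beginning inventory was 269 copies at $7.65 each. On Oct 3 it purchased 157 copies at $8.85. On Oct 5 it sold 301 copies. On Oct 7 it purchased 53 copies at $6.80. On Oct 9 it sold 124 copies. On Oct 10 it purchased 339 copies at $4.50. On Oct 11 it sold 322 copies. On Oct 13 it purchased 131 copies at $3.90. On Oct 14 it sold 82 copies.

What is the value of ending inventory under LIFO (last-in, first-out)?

Ending inventory = $680.70

Oct 5, 301 sold [LIFO — newest first]: 157 @ $8.85 + 144 @ $7.65 = $2,491.05
Oct 9, 124 sold [LIFO — newest first]: 53 @ $6.80 + 71 @ $7.65 = $903.55
Oct 11, 322 sold [LIFO — newest first]: 322 @ $4.50 = $1,449.00
Oct 14, 82 sold [LIFO — newest first]: 82 @ $3.90 = $319.80
Total COGS = $2,491.05 + $903.55 + $1,449.00 + $319.80 = $5,163.40
Ending inventory: 54 @ $7.65 + 17 @ $4.50 + 49 @ $3.90 = $680.70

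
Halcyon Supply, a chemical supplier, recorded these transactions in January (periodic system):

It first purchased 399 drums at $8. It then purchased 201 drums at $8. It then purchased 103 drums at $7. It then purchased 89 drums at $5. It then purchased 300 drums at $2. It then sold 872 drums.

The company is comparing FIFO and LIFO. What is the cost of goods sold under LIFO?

FIFO COGS: 399 @ $8 + 201 @ $8 + 103 @ $7 + 89 @ $5 + 80 @ $2 = $6,126
LIFO COGS: 300 @ $2 + 89 @ $5 + 103 @ $7 + 201 @ $8 + 179 @ $8 = $4,806

COGS = $4,806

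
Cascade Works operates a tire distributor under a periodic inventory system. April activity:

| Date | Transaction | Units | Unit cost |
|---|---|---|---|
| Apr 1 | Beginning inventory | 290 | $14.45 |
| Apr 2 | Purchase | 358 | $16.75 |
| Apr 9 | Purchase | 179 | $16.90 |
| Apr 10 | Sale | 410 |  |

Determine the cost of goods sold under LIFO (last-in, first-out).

COGS = $6,894.35

Apr 10, 410 sold [LIFO — newest first]: 179 @ $16.90 + 231 @ $16.75 = $6,894.35
Ending inventory: 290 @ $14.45 + 127 @ $16.75 = $6,317.75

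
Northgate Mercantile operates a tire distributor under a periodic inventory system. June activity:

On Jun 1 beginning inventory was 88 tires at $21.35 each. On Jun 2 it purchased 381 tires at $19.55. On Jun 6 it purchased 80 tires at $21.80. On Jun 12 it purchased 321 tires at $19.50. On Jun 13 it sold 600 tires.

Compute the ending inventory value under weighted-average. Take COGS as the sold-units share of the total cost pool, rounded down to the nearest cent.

Ending inventory = $5,378.54

Jun 13, sell 600: 600/870 × $17,330.85 → $11,952.31
Ending inventory (cost pool remaining) = $5,378.54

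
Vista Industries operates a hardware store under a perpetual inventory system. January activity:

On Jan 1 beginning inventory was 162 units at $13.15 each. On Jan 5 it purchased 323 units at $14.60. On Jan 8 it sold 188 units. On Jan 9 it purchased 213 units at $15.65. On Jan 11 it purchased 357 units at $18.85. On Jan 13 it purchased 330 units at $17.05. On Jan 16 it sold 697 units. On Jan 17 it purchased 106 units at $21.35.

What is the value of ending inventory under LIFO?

Jan 8, 188 sold [LIFO — newest first]: 188 @ $14.60 = $2,744.80
Jan 16, 697 sold [LIFO — newest first]: 330 @ $17.05 + 357 @ $18.85 + 10 @ $15.65 = $12,512.45
Total COGS = $2,744.80 + $12,512.45 = $15,257.25
Ending inventory: 162 @ $13.15 + 135 @ $14.60 + 203 @ $15.65 + 106 @ $21.35 = $9,541.35

Ending inventory = $9,541.35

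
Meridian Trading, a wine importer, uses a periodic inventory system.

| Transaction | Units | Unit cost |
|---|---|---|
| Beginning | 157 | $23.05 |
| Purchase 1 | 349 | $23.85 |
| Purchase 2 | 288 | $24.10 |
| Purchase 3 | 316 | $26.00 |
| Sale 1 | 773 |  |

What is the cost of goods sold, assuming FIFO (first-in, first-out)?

COGS = $18,377.20

Sale 1 (773) [FIFO — oldest first]: 157 @ $23.05 + 349 @ $23.85 + 267 @ $24.10 = $18,377.20
Ending inventory: 21 @ $24.10 + 316 @ $26.00 = $8,722.10
Check: goods available $27,099.30 = COGS $18,377.20 + ending $8,722.10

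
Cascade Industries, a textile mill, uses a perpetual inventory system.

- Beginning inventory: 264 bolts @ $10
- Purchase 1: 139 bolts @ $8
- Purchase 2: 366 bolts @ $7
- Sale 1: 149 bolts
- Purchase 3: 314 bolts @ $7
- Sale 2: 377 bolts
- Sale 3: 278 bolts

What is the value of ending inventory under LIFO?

Sale 1 (149) [LIFO — newest first]: 149 @ $7 = $1,043
Sale 2 (377) [LIFO — newest first]: 314 @ $7 + 63 @ $7 = $2,639
Sale 3 (278) [LIFO — newest first]: 154 @ $7 + 124 @ $8 = $2,070
Total COGS = $1,043 + $2,639 + $2,070 = $5,752
Ending inventory: 264 @ $10 + 15 @ $8 = $2,760

Ending inventory = $2,760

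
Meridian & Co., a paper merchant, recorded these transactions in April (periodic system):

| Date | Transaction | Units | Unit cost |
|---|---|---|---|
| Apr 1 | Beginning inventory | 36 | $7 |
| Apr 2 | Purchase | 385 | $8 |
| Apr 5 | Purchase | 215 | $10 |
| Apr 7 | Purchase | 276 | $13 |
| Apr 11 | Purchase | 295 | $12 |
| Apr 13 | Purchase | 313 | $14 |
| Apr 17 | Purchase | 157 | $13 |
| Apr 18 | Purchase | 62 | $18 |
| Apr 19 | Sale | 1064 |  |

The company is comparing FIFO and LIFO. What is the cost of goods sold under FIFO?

FIFO COGS: 36 @ $7 + 385 @ $8 + 215 @ $10 + 276 @ $13 + 152 @ $12 = $10,894
LIFO COGS: 62 @ $18 + 157 @ $13 + 313 @ $14 + 295 @ $12 + 237 @ $13 = $14,160

COGS = $10,894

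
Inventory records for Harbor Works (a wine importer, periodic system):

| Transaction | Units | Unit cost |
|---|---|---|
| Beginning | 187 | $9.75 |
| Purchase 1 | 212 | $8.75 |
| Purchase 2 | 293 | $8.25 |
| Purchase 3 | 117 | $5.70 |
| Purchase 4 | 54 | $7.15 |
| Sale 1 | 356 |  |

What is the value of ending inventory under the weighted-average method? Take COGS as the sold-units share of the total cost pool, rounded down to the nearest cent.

Ending inventory = $4,199.65

Sale 1, sell 356: 356/863 × $7,148.50 → $2,948.85
Ending inventory (cost pool remaining) = $4,199.65
Check: goods available $7,148.50 = COGS $2,948.85 + ending $4,199.65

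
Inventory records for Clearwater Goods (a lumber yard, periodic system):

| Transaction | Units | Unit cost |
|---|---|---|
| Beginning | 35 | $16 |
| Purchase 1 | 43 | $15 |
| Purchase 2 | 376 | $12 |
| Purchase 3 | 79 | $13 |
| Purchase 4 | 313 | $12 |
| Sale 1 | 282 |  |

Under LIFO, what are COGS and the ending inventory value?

Sale 1 (282) [LIFO — newest first]: 282 @ $12 = $3,384
Ending inventory: 35 @ $16 + 43 @ $15 + 376 @ $12 + 79 @ $13 + 31 @ $12 = $7,116

COGS = $3,384; ending inventory = $7,116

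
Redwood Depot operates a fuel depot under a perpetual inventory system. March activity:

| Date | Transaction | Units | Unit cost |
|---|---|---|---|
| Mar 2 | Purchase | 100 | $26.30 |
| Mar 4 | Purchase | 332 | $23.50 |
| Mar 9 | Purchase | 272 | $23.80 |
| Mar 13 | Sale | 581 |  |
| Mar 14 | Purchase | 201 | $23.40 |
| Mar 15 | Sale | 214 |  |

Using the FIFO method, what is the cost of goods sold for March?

COGS = $19,035.00

Mar 13, 581 sold [FIFO — oldest first]: 100 @ $26.30 + 332 @ $23.50 + 149 @ $23.80 = $13,978.20
Mar 15, 214 sold [FIFO — oldest first]: 123 @ $23.80 + 91 @ $23.40 = $5,056.80
Total COGS = $13,978.20 + $5,056.80 = $19,035.00
Ending inventory: 110 @ $23.40 = $2,574.00
Check: goods available $21,609.00 = COGS $19,035.00 + ending $2,574.00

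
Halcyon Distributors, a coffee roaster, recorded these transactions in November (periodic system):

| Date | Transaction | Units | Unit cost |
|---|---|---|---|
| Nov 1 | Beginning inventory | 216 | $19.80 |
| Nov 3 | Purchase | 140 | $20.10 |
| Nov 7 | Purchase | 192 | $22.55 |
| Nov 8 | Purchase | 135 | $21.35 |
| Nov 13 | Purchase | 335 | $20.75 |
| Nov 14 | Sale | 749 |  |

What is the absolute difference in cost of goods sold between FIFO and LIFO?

FIFO COGS: 216 @ $19.80 + 140 @ $20.10 + 192 @ $22.55 + 135 @ $21.35 + 66 @ $20.75 = $15,672.15
LIFO COGS: 335 @ $20.75 + 135 @ $21.35 + 192 @ $22.55 + 87 @ $20.10 = $15,911.80
Difference = |$15,672.15 − $15,911.80| = $239.65

$239.65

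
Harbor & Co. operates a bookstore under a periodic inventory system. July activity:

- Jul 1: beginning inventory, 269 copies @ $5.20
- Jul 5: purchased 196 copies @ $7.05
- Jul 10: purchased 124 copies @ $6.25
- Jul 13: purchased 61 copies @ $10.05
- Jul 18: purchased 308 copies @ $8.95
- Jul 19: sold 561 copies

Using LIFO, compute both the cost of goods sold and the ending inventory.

COGS = $4,624.05; ending inventory = $2,301.20

Jul 19, 561 sold [LIFO — newest first]: 308 @ $8.95 + 61 @ $10.05 + 124 @ $6.25 + 68 @ $7.05 = $4,624.05
Ending inventory: 269 @ $5.20 + 128 @ $7.05 = $2,301.20
Check: goods available $6,925.25 = COGS $4,624.05 + ending $2,301.20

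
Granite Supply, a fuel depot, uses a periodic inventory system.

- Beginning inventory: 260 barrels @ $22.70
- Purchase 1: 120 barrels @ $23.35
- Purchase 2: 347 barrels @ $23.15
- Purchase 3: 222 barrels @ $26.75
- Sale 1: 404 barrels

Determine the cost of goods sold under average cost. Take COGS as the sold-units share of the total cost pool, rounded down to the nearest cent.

COGS = $9,653.23

Sale 1, sell 404: 404/949 × $22,675.55 → $9,653.23
Ending inventory (cost pool remaining) = $13,022.32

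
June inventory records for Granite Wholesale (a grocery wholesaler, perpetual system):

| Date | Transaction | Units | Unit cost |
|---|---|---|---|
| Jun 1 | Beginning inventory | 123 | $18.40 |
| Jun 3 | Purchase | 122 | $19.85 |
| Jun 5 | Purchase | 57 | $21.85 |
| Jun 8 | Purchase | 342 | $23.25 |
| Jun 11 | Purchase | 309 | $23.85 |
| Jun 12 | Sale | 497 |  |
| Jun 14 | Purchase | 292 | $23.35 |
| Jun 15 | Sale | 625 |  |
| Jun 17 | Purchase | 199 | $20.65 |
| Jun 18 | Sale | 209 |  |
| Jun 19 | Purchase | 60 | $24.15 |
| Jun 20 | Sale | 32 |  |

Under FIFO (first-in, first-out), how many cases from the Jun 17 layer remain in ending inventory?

Jun 12, 497 sold [FIFO — oldest first]: 123 @ $18.40 + 122 @ $19.85 + 57 @ $21.85 + 195 @ $23.25 = $10,464.10
Jun 15, 625 sold [FIFO — oldest first]: 147 @ $23.25 + 309 @ $23.85 + 169 @ $23.35 = $14,733.55
Jun 18, 209 sold [FIFO — oldest first]: 123 @ $23.35 + 86 @ $20.65 = $4,647.95
Jun 20, 32 sold [FIFO — oldest first]: 32 @ $20.65 = $660.80
Total COGS = $10,464.10 + $14,733.55 + $4,647.95 + $660.80 = $30,506.40
Ending inventory: 81 @ $20.65 + 60 @ $24.15 = $3,121.65

81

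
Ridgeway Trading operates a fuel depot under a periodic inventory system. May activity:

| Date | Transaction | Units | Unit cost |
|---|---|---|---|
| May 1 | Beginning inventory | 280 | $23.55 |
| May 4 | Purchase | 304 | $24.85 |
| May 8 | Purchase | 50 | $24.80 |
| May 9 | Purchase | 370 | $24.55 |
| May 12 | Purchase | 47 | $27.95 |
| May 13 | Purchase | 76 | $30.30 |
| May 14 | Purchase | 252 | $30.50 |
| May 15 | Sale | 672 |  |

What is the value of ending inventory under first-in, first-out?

Ending inventory = $19,453.05

May 15, 672 sold [FIFO — oldest first]: 280 @ $23.55 + 304 @ $24.85 + 50 @ $24.80 + 38 @ $24.55 = $16,321.30
Ending inventory: 332 @ $24.55 + 47 @ $27.95 + 76 @ $30.30 + 252 @ $30.50 = $19,453.05
Check: goods available $35,774.35 = COGS $16,321.30 + ending $19,453.05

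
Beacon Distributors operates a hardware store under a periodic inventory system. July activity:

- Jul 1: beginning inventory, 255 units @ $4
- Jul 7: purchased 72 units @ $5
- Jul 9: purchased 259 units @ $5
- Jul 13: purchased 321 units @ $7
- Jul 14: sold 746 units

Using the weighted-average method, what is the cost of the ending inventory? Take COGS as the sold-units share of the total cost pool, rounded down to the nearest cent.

Jul 14, sell 746: 746/907 × $4,922.00 → $4,048.30
Ending inventory (cost pool remaining) = $873.70

Ending inventory = $873.70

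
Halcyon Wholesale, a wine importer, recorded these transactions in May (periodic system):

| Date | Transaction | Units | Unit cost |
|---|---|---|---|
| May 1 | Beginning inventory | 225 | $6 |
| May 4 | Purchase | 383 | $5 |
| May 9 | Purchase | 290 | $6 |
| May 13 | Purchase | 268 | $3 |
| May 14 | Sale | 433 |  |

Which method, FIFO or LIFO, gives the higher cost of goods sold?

FIFO COGS: 225 @ $6 + 208 @ $5 = $2,390
LIFO COGS: 268 @ $3 + 165 @ $6 = $1,794

FIFO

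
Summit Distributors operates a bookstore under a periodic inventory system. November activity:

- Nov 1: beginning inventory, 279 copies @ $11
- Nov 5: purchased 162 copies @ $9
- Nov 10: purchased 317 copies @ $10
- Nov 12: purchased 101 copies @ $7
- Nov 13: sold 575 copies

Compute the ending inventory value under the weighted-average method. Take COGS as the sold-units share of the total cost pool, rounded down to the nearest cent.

Nov 13, sell 575: 575/859 × $8,404.00 → $5,625.49
Ending inventory (cost pool remaining) = $2,778.51
Check: goods available $8,404.00 = COGS $5,625.49 + ending $2,778.51

Ending inventory = $2,778.51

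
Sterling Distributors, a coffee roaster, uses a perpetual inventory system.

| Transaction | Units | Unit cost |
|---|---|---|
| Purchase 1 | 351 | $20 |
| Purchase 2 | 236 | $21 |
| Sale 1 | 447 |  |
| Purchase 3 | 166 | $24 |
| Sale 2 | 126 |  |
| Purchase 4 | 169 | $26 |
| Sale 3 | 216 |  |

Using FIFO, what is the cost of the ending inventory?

Sale 1 (447) [FIFO — oldest first]: 351 @ $20 + 96 @ $21 = $9,036
Sale 2 (126) [FIFO — oldest first]: 126 @ $21 = $2,646
Sale 3 (216) [FIFO — oldest first]: 14 @ $21 + 166 @ $24 + 36 @ $26 = $5,214
Total COGS = $9,036 + $2,646 + $5,214 = $16,896
Ending inventory: 133 @ $26 = $3,458
Check: goods available $20,354 = COGS $16,896 + ending $3,458

Ending inventory = $3,458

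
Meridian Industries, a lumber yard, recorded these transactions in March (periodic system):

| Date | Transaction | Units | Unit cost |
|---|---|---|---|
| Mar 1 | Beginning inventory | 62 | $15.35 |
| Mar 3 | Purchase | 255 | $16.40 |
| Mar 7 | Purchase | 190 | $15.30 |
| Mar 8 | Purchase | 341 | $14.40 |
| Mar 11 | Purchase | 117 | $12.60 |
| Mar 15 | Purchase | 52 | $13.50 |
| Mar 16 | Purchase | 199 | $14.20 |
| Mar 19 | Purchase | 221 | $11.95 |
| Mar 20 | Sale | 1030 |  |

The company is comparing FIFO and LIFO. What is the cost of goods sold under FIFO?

COGS = $15,311.90

FIFO COGS: 62 @ $15.35 + 255 @ $16.40 + 190 @ $15.30 + 341 @ $14.40 + 117 @ $12.60 + 52 @ $13.50 + 13 @ $14.20 = $15,311.90
LIFO COGS: 221 @ $11.95 + 199 @ $14.20 + 52 @ $13.50 + 117 @ $12.60 + 341 @ $14.40 + 100 @ $15.30 = $14,083.35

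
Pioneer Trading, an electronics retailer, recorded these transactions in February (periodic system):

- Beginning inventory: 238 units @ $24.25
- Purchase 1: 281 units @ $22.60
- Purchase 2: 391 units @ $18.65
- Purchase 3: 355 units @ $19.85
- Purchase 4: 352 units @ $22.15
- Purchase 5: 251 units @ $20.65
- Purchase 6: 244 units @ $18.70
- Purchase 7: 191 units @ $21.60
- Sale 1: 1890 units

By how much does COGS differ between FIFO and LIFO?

FIFO COGS: 238 @ $24.25 + 281 @ $22.60 + 391 @ $18.65 + 355 @ $19.85 + 352 @ $22.15 + 251 @ $20.65 + 22 @ $18.70 = $39,852.35
LIFO COGS: 191 @ $21.60 + 244 @ $18.70 + 251 @ $20.65 + 352 @ $22.15 + 355 @ $19.85 + 391 @ $18.65 + 106 @ $22.60 = $38,402.85
Difference = |$39,852.35 − $38,402.85| = $1,449.50

$1,449.50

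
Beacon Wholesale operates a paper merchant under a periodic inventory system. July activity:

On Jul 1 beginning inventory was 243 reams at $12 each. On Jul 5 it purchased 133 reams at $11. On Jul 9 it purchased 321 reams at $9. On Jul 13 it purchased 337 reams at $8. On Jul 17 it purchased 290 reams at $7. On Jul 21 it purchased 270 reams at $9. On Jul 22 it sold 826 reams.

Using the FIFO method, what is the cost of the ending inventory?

Ending inventory = $6,124

Jul 22, 826 sold [FIFO — oldest first]: 243 @ $12 + 133 @ $11 + 321 @ $9 + 129 @ $8 = $8,300
Ending inventory: 208 @ $8 + 290 @ $7 + 270 @ $9 = $6,124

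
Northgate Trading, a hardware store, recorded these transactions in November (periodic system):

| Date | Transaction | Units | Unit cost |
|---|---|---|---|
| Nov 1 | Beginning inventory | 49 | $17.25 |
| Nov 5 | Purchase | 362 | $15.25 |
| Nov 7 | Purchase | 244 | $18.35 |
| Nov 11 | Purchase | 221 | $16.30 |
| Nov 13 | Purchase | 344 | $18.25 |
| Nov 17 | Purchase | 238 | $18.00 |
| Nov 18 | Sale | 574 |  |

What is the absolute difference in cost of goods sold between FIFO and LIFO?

FIFO COGS: 49 @ $17.25 + 362 @ $15.25 + 163 @ $18.35 = $9,356.80
LIFO COGS: 238 @ $18.00 + 336 @ $18.25 = $10,416.00
Difference = |$9,356.80 − $10,416.00| = $1,059.20

$1,059.20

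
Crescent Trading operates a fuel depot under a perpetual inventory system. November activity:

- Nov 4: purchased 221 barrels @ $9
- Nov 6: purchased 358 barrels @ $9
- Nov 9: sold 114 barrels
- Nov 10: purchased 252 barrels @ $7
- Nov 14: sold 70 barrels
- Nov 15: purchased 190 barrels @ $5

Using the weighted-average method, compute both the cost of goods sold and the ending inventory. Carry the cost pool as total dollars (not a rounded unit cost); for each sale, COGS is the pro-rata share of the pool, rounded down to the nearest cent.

COGS = $1,606.79; ending inventory = $6,318.21

After Nov 4: 221 on hand, pool $1,989.00 (≈ $9.0000 each)
After Nov 6: 579 on hand, pool $5,211.00 (≈ $9.0000 each)
Nov 9, sell 114: 114/579 × $5,211.00 → $1,026.00
After Nov 10: 717 on hand, pool $5,949.00 (≈ $8.2971 each)
Nov 14, sell 70: 70/717 × $5,949.00 → $580.79
After Nov 15: 837 on hand, pool $6,318.21 (≈ $7.5486 each)
Total COGS = $1,026.00 + $580.79 = $1,606.79
Ending inventory (cost pool remaining) = $6,318.21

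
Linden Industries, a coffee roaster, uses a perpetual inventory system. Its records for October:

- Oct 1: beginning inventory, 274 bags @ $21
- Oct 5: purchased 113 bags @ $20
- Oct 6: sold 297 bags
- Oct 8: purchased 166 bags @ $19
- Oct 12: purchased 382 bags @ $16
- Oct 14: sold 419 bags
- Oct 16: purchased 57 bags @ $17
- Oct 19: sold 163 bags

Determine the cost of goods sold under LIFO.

Oct 6, 297 sold [LIFO — newest first]: 113 @ $20 + 184 @ $21 = $6,124
Oct 14, 419 sold [LIFO — newest first]: 382 @ $16 + 37 @ $19 = $6,815
Oct 19, 163 sold [LIFO — newest first]: 57 @ $17 + 106 @ $19 = $2,983
Total COGS = $6,124 + $6,815 + $2,983 = $15,922
Ending inventory: 90 @ $21 + 23 @ $19 = $2,327
Check: goods available $18,249 = COGS $15,922 + ending $2,327

COGS = $15,922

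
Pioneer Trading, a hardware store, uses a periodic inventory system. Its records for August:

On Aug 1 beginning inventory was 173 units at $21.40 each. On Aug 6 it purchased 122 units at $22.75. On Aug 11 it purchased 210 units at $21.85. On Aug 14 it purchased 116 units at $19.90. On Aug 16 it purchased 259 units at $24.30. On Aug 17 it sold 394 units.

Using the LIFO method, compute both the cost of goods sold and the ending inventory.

COGS = $9,017.25; ending inventory = $10,651.05

Aug 17, 394 sold [LIFO — newest first]: 259 @ $24.30 + 116 @ $19.90 + 19 @ $21.85 = $9,017.25
Ending inventory: 173 @ $21.40 + 122 @ $22.75 + 191 @ $21.85 = $10,651.05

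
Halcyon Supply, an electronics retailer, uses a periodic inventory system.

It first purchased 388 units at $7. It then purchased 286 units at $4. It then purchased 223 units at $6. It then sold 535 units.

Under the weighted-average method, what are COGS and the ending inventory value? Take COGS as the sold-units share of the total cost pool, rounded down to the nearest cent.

Sale 1, sell 535: 535/897 × $5,198.00 → $3,100.25
Ending inventory (cost pool remaining) = $2,097.75
Check: goods available $5,198.00 = COGS $3,100.25 + ending $2,097.75

COGS = $3,100.25; ending inventory = $2,097.75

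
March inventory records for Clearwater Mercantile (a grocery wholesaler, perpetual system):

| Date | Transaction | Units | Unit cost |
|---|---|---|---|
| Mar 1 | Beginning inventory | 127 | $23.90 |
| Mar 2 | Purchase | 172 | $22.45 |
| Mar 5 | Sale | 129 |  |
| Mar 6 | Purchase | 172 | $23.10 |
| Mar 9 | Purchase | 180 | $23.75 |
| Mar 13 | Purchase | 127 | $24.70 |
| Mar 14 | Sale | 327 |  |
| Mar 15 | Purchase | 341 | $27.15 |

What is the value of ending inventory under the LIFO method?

Mar 5, 129 sold [LIFO — newest first]: 129 @ $22.45 = $2,896.05
Mar 14, 327 sold [LIFO — newest first]: 127 @ $24.70 + 180 @ $23.75 + 20 @ $23.10 = $7,873.90
Total COGS = $2,896.05 + $7,873.90 = $10,769.95
Ending inventory: 127 @ $23.90 + 43 @ $22.45 + 152 @ $23.10 + 341 @ $27.15 = $16,770.00

Ending inventory = $16,770.00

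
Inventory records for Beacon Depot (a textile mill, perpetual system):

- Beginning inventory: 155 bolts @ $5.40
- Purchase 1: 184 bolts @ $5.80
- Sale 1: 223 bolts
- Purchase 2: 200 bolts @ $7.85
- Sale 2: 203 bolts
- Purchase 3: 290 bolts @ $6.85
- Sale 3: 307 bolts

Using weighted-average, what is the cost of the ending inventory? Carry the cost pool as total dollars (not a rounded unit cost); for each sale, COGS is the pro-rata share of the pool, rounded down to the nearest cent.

Ending inventory = $662.46

After Beginning: 155 on hand, pool $837.00 (≈ $5.4000 each)
After Purchase 1: 339 on hand, pool $1,904.20 (≈ $5.6171 each)
Sale 1, sell 223: 223/339 × $1,904.20 → $1,252.61
After Purchase 2: 316 on hand, pool $2,221.59 (≈ $7.0303 each)
Sale 2, sell 203: 203/316 × $2,221.59 → $1,427.16
After Purchase 3: 403 on hand, pool $2,780.93 (≈ $6.9006 each)
Sale 3, sell 307: 307/403 × $2,780.93 → $2,118.47
Total COGS = $1,252.61 + $1,427.16 + $2,118.47 = $4,798.24
Ending inventory (cost pool remaining) = $662.46
Check: goods available $5,460.70 = COGS $4,798.24 + ending $662.46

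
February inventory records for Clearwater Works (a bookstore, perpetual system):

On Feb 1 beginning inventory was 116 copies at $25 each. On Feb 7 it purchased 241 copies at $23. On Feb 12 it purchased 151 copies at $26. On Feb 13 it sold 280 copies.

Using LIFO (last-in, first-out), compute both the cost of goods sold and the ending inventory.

COGS = $6,893; ending inventory = $5,476

Feb 13, 280 sold [LIFO — newest first]: 151 @ $26 + 129 @ $23 = $6,893
Ending inventory: 116 @ $25 + 112 @ $23 = $5,476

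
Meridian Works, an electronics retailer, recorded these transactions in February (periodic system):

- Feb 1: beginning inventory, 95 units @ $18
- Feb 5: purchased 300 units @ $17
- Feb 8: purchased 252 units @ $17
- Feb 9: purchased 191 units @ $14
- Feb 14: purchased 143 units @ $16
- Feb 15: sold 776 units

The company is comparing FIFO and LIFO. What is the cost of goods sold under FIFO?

COGS = $12,900

FIFO COGS: 95 @ $18 + 300 @ $17 + 252 @ $17 + 129 @ $14 = $12,900
LIFO COGS: 143 @ $16 + 191 @ $14 + 252 @ $17 + 190 @ $17 = $12,476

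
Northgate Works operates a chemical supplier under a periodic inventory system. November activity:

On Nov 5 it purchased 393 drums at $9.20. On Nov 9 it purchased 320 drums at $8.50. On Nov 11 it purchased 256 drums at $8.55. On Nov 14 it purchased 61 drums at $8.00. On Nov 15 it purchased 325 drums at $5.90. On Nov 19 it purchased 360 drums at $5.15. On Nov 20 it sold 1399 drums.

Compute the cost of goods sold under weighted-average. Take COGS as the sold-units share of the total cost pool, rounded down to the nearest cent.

Nov 20, sell 1399: 1399/1715 × $12,783.90 → $10,428.38
Ending inventory (cost pool remaining) = $2,355.52

COGS = $10,428.38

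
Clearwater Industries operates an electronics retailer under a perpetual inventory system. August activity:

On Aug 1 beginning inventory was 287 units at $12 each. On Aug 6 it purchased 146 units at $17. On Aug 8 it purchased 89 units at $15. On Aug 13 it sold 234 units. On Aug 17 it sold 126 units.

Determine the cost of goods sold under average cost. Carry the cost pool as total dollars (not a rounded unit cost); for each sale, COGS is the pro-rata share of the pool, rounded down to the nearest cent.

After Aug 1: 287 on hand, pool $3,444.00 (≈ $12.0000 each)
After Aug 6: 433 on hand, pool $5,926.00 (≈ $13.6859 each)
After Aug 8: 522 on hand, pool $7,261.00 (≈ $13.9100 each)
Aug 13, sell 234: 234/522 × $7,261.00 → $3,254.93
Aug 17, sell 126: 126/288 × $4,006.07 → $1,752.65
Total COGS = $3,254.93 + $1,752.65 = $5,007.58
Ending inventory (cost pool remaining) = $2,253.42

COGS = $5,007.58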